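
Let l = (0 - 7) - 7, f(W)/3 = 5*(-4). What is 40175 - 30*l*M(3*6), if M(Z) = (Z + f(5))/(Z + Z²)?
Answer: 762345/19 ≈ 40123.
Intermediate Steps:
f(W) = -60 (f(W) = 3*(5*(-4)) = 3*(-20) = -60)
l = -14 (l = -7 - 7 = -14)
M(Z) = (-60 + Z)/(Z + Z²) (M(Z) = (Z - 60)/(Z + Z²) = (-60 + Z)/(Z + Z²))
40175 - 30*l*M(3*6) = 40175 - 30*(-14)*(-60 + 3*6)/(((3*6))*(1 + 3*6)) = 40175 - (-420)*(-60 + 18)/(18*(1 + 18)) = 40175 - (-420)*(1/18)*(-42)/19 = 40175 - (-420)*(1/18)*(1/19)*(-42) = 40175 - (-420)*(-7)/57 = 40175 - 1*980/19 = 40175 - 980/19 = 762345/19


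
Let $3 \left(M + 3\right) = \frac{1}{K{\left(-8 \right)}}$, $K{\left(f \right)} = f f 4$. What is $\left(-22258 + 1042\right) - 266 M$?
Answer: $- \frac{7840645}{384} \approx -20418.0$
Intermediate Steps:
$K{\left(f \right)} = 4 f^{2}$ ($K{\left(f \right)} = f^{2} \cdot 4 = 4 f^{2}$)
$M = - \frac{2303}{768}$ ($M = -3 + \frac{1}{3 \cdot 4 \left(-8\right)^{2}} = -3 + \frac{1}{3 \cdot 4 \cdot 64} = -3 + \frac{1}{3 \cdot 256} = -3 + \frac{1}{3} \cdot \frac{1}{256} = -3 + \frac{1}{768} = - \frac{2303}{768} \approx -2.9987$)
$\left(-22258 + 1042\right) - 266 M = \left(-22258 + 1042\right) - - \frac{306299}{384} = -21216 + \frac{306299}{384} = - \frac{7840645}{384}$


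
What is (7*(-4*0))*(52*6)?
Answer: 0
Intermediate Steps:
(7*(-4*0))*(52*6) = (7*0)*312 = 0*312 = 0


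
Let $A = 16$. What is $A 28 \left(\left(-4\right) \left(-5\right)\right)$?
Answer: $8960$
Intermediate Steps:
$A 28 \left(\left(-4\right) \left(-5\right)\right) = 16 \cdot 28 \left(\left(-4\right) \left(-5\right)\right) = 448 \cdot 20 = 8960$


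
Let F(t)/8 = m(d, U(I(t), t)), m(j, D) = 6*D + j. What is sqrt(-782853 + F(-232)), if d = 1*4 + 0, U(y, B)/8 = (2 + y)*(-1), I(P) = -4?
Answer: I*sqrt(782053) ≈ 884.34*I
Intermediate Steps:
U(y, B) = -16 - 8*y (U(y, B) = 8*((2 + y)*(-1)) = 8*(-2 - y) = -16 - 8*y)
d = 4 (d = 4 + 0 = 4)
m(j, D) = j + 6*D
F(t) = 800 (F(t) = 8*(4 + 6*(-16 - 8*(-4))) = 8*(4 + 6*(-16 + 32)) = 8*(4 + 6*16) = 8*(4 + 96) = 8*100 = 800)
sqrt(-782853 + F(-232)) = sqrt(-782853 + 800) = sqrt(-782053) = I*sqrt(782053)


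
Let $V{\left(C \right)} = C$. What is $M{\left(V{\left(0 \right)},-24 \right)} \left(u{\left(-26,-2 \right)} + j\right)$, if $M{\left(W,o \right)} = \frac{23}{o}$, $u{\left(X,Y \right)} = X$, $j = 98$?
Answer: $-69$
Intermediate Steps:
$M{\left(V{\left(0 \right)},-24 \right)} \left(u{\left(-26,-2 \right)} + j\right) = \frac{23}{-24} \left(-26 + 98\right) = 23 \left(- \frac{1}{24}\right) 72 = \left(- \frac{23}{24}\right) 72 = -69$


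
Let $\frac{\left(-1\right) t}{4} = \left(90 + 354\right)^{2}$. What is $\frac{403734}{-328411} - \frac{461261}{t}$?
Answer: $- \frac{166878837025}{258966523584} \approx -0.6444$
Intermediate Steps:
$t = -788544$ ($t = - 4 \left(90 + 354\right)^{2} = - 4 \cdot 444^{2} = \left(-4\right) 197136 = -788544$)
$\frac{403734}{-328411} - \frac{461261}{t} = \frac{403734}{-328411} - \frac{461261}{-788544} = 403734 \left(- \frac{1}{328411}\right) - - \frac{461261}{788544} = - \frac{403734}{328411} + \frac{461261}{788544} = - \frac{166878837025}{258966523584}$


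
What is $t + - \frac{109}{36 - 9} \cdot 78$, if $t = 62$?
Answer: $- \frac{2276}{9} \approx -252.89$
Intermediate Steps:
$t + - \frac{109}{36 - 9} \cdot 78 = 62 + - \frac{109}{36 - 9} \cdot 78 = 62 + - \frac{109}{27} \cdot 78 = 62 + \left(-109\right) \frac{1}{27} \cdot 78 = 62 - \frac{2834}{9} = - \frac{2276}{9}$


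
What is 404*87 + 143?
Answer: 35291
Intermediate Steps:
404*87 + 143 = 35148 + 143 = 35291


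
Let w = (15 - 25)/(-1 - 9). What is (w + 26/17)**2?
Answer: 1849/289 ≈ 6.3979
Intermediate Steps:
w = 1 (w = -10/(-10) = -10*(-1/10) = 1)
(w + 26/17)**2 = (1 + 26/17)**2 = (43/17)**2 = 1849/289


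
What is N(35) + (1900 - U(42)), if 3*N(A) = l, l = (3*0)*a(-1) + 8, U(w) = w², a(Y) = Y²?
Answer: 416/3 ≈ 138.67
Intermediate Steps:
l = 8 (l = (3*0)*(-1)² + 8 = 0*1 + 8 = 0 + 8 = 8)
N(A) = 8/3 (N(A) = (⅓)*8 = 8/3)
N(35) + (1900 - U(42)) = 8/3 + (1900 - 1*42²) = 8/3 + (1900 - 1*1764) = 8/3 + (1900 - 1764) = 8/3 + 136 = 416/3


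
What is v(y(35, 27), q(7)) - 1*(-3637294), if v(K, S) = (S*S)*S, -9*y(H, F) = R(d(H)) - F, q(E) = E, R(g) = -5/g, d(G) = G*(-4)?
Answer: 3637637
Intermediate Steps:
d(G) = -4*G
y(H, F) = -5/(36*H) + F/9 (y(H, F) = -(-5*(-1/(4*H)) - F)/9 = -(-(-5)/(4*H) - F)/9 = -(5/(4*H) - F)/9 = -(-F + 5/(4*H))/9 = -5/(36*H) + F/9)
v(K, S) = S³ (v(K, S) = S²*S = S³)
v(y(35, 27), q(7)) - 1*(-3637294) = 7³ - 1*(-3637294) = 343 + 3637294 = 3637637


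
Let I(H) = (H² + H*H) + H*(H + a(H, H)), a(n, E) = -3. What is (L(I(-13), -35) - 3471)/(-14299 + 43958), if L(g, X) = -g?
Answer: -4017/29659 ≈ -0.13544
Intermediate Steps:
I(H) = 2*H² + H*(-3 + H) (I(H) = (H² + H*H) + H*(H - 3) = (H² + H²) + H*(-3 + H) = 2*H² + H*(-3 + H))
(L(I(-13), -35) - 3471)/(-14299 + 43958) = (-3*(-13)*(-1 - 13) - 3471)/(-14299 + 43958) = (-3*(-13)*(-14) - 3471)/29659 = (-1*546 - 3471)*(1/29659) = (-546 - 3471)*(1/29659) = -4017*1/29659 = -4017/29659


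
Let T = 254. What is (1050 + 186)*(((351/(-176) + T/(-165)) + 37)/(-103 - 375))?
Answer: -9100153/105160 ≈ -86.536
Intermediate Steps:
(1050 + 186)*(((351/(-176) + T/(-165)) + 37)/(-103 - 375)) = (1050 + 186)*(((351/(-176) + 254/(-165)) + 37)/(-103 - 375)) = 1236*(((351*(-1/176) + 254*(-1/165)) + 37)/(-478)) = 1236*(((-351/176 - 254/165) + 37)*(-1/478)) = 1236*((-9329/2640 + 37)*(-1/478)) = 1236*((88351/2640)*(-1/478)) = 1236*(-88351/1261920) = -9100153/105160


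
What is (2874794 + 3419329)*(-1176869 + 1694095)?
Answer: 3255484062798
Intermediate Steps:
(2874794 + 3419329)*(-1176869 + 1694095) = 6294123*517226 = 3255484062798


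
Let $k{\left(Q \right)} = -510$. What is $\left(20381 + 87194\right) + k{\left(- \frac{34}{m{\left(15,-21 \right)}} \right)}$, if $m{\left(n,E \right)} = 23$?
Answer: $107065$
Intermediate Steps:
$\left(20381 + 87194\right) + k{\left(- \frac{34}{m{\left(15,-21 \right)}} \right)} = \left(20381 + 87194\right) - 510 = 107575 - 510 = 107065$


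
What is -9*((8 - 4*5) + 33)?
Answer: -189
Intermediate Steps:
-9*((8 - 4*5) + 33) = -9*((8 - 20) + 33) = -9*(-12 + 33) = -9*21 = -189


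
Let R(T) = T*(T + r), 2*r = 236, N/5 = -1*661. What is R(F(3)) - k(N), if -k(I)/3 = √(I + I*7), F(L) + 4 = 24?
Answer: 2760 + 6*I*√6610 ≈ 2760.0 + 487.81*I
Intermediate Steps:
F(L) = 20 (F(L) = -4 + 24 = 20)
N = -3305 (N = 5*(-1*661) = 5*(-661) = -3305)
r = 118 (r = (½)*236 = 118)
k(I) = -6*√2*√I (k(I) = -3*√(I + I*7) = -3*√(I + 7*I) = -3*2*√2*√I = -6*√2*√I)
R(T) = T*(118 + T) (R(T) = T*(T + 118) = T*(118 + T))
R(F(3)) - k(N) = 20*(118 + 20) - (-6)*√2*√(-3305) = 20*138 - (-6)*√2*I*√3305 = 2760 - (-6)*I*√6610 = 2760 + 6*I*√6610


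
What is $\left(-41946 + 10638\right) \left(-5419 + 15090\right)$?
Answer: $-302779668$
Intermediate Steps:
$\left(-41946 + 10638\right) \left(-5419 + 15090\right) = \left(-31308\right) 9671 = -302779668$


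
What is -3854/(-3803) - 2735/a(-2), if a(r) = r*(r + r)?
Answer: -10370373/30424 ≈ -340.86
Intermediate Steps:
a(r) = 2*r² (a(r) = r*(2*r) = 2*r²)
-3854/(-3803) - 2735/a(-2) = -3854/(-3803) - 2735/(2*(-2)²) = -3854*(-1/3803) - 2735/(2*4) = 3854/3803 - 2735/8 = -10370373/30424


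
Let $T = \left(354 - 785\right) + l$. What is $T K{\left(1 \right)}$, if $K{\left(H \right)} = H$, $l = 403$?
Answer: $-28$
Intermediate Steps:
$T = -28$ ($T = \left(354 - 785\right) + 403 = -431 + 403 = -28$)
$T K{\left(1 \right)} = \left(-28\right) 1 = -28$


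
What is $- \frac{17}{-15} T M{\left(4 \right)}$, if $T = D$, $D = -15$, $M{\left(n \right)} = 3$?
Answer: $-51$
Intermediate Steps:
$T = -15$
$- \frac{17}{-15} T M{\left(4 \right)} = - \frac{17}{-15} \left(-15\right) 3 = \left(-17\right) \left(- \frac{1}{15}\right) \left(-15\right) 3 = \frac{17}{15} \left(-15\right) 3 = \left(-17\right) 3 = -51$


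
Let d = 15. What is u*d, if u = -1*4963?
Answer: -74445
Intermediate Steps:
u = -4963
u*d = -4963*15 = -74445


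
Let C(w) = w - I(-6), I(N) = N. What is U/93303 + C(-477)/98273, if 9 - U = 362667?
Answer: -1699211207/436626939 ≈ -3.8917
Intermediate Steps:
U = -362658 (U = 9 - 1*362667 = 9 - 362667 = -362658)
C(w) = 6 + w (C(w) = w - 1*(-6) = w + 6 = 6 + w)
U/93303 + C(-477)/98273 = -362658/93303 + (6 - 477)/98273 = -362658*1/93303 - 471*1/98273 = -120886/31101 - 471/98273 = -1699211207/436626939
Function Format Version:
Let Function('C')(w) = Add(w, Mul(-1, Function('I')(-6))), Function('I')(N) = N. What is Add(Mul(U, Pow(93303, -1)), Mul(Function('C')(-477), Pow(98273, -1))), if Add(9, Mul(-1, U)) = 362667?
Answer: Rational(-1699211207, 436626939) ≈ -3.8917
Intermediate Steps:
U = -362658 (U = Add(9, Mul(-1, 362667)) = Add(9, -362667) = -362658)
Function('C')(w) = Add(6, w) (Function('C')(w) = Add(w, Mul(-1, -6)) = Add(w, 6) = Add(6, w))
Add(Mul(U, Pow(93303, -1)), Mul(Function('C')(-477), Pow(98273, -1))) = Add(Mul(-362658, Pow(93303, -1)), Mul(Add(6, -477), Pow(98273, -1))) = Add(Mul(-362658, Rational(1, 93303)), Mul(-471, Rational(1, 98273))) = Add(Rational(-120886, 31101), Rational(-471, 98273)) = Rational(-1699211207, 436626939)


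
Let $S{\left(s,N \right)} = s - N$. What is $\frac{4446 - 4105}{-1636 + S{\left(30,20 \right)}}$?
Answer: $- \frac{341}{1626} \approx -0.20972$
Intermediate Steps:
$\frac{4446 - 4105}{-1636 + S{\left(30,20 \right)}} = \frac{4446 - 4105}{-1636 + \left(30 - 20\right)} = \frac{341}{-1636 + \left(30 - 20\right)} = \frac{341}{-1636 + 10} = \frac{341}{-1626} = 341 \left(- \frac{1}{1626}\right) = - \frac{341}{1626}$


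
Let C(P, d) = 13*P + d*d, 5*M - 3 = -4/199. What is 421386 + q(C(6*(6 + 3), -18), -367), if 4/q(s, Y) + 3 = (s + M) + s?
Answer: 214838175077/509837 ≈ 4.2139e+5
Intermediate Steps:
M = 593/995 (M = 3/5 + (-4/199)/5 = 3/5 + (-4*1/199)/5 = 3/5 + (1/5)*(-4/199) = 3/5 - 4/995 = 593/995 ≈ 0.59598)
C(P, d) = d**2 + 13*P (C(P, d) = 13*P + d**2 = d**2 + 13*P)
q(s, Y) = 4/(-2392/995 + 2*s) (q(s, Y) = 4/(-3 + ((s + 593/995) + s)) = 4/(-3 + ((593/995 + s) + s)) = 4/(-3 + (593/995 + 2*s)) = 4/(-2392/995 + 2*s))
421386 + q(C(6*(6 + 3), -18), -367) = 421386 + 1990/(-1196 + 995*((-18)**2 + 13*(6*(6 + 3)))) = 421386 + 1990/(-1196 + 995*(324 + 13*(6*9))) = 421386 + 1990/(-1196 + 995*(324 + 13*54)) = 421386 + 1990/(-1196 + 995*(324 + 702)) = 421386 + 1990/(-1196 + 995*1026) = 421386 + 1990/(-1196 + 1020870) = 421386 + 1990/1019674 = 421386 + 1990*(1/1019674) = 421386 + 995/509837 = 214838175077/509837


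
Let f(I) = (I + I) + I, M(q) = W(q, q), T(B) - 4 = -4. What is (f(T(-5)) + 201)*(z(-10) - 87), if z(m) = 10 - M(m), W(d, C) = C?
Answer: -13467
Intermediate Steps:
T(B) = 0 (T(B) = 4 - 4 = 0)
M(q) = q
f(I) = 3*I (f(I) = 2*I + I = 3*I)
z(m) = 10 - m
(f(T(-5)) + 201)*(z(-10) - 87) = (3*0 + 201)*((10 - 1*(-10)) - 87) = (0 + 201)*((10 + 10) - 87) = 201*(20 - 87) = 201*(-67) = -13467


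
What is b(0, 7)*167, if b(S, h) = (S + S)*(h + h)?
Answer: 0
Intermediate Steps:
b(S, h) = 4*S*h (b(S, h) = (2*S)*(2*h) = 4*S*h)
b(0, 7)*167 = (4*0*7)*167 = 0*167 = 0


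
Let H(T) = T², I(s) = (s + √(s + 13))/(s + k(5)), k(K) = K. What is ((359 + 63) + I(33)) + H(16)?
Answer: 25797/38 + √46/38 ≈ 679.05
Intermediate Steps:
I(s) = (s + √(13 + s))/(5 + s) (I(s) = (s + √(s + 13))/(s + 5) = (s + √(13 + s))/(5 + s))
((359 + 63) + I(33)) + H(16) = ((359 + 63) + (33 + √(13 + 33))/(5 + 33)) + 16² = (422 + (33 + √46)/38) + 256 = (422 + (33/38 + √46/38)) + 256 = (16069/38 + √46/38) + 256 = 25797/38 + √46/38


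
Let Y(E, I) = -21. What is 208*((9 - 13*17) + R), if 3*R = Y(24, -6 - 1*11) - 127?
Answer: -163072/3 ≈ -54357.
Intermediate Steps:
R = -148/3 (R = (-21 - 127)/3 = (1/3)*(-148) = -148/3 ≈ -49.333)
208*((9 - 13*17) + R) = 208*((9 - 13*17) - 148/3) = 208*((9 - 221) - 148/3) = 208*(-212 - 148/3) = 208*(-784/3) = -163072/3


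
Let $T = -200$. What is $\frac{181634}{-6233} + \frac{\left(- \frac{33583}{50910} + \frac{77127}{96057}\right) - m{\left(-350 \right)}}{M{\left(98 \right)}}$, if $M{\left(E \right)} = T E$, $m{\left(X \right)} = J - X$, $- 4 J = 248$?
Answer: $- \frac{1933409688737971723}{66380849313324000} \approx -29.126$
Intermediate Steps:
$J = -62$ ($J = \left(- \frac{1}{4}\right) 248 = -62$)
$m{\left(X \right)} = -62 - X$
$M{\left(E \right)} = - 200 E$
$\frac{181634}{-6233} + \frac{\left(- \frac{33583}{50910} + \frac{77127}{96057}\right) - m{\left(-350 \right)}}{M{\left(98 \right)}} = \frac{181634}{-6233} + \frac{\left(- \frac{33583}{50910} + \frac{77127}{96057}\right) - \left(-62 - -350\right)}{\left(-200\right) 98} = 181634 \left(- \frac{1}{6233}\right) + \frac{\left(\left(-33583\right) \frac{1}{50910} + 77127 \cdot \frac{1}{96057}\right) - \left(-62 + 350\right)}{-19600} = - \frac{181634}{6233} + \left(\left(- \frac{33583}{50910} + \frac{25709}{32019}\right) - 288\right) \left(- \frac{1}{19600}\right) = - \frac{181634}{6233} + \left(\frac{77850371}{543362430} - 288\right) \left(- \frac{1}{19600}\right) = - \frac{181634}{6233} - - \frac{156410529469}{10649903628000} = - \frac{181634}{6233} + \frac{156410529469}{10649903628000} = - \frac{1933409688737971723}{66380849313324000}$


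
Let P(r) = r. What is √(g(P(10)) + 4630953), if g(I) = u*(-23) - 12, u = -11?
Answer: √4631194 ≈ 2152.0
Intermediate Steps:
g(I) = 241 (g(I) = -11*(-23) - 12 = 253 - 12 = 241)
√(g(P(10)) + 4630953) = √(241 + 4630953) = √4631194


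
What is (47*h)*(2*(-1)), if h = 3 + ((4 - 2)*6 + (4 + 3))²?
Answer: -34216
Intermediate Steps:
h = 364 (h = 3 + (2*6 + 7)² = 3 + (12 + 7)² = 3 + 19² = 3 + 361 = 364)
(47*h)*(2*(-1)) = (47*364)*(2*(-1)) = 17108*(-2) = -34216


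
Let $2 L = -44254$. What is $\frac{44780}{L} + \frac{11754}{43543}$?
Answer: $- \frac{1689774782}{963475961} \approx -1.7538$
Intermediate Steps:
$L = -22127$ ($L = \frac{1}{2} \left(-44254\right) = -22127$)
$\frac{44780}{L} + \frac{11754}{43543} = \frac{44780}{-22127} + \frac{11754}{43543} = 44780 \left(- \frac{1}{22127}\right) + 11754 \cdot \frac{1}{43543} = - \frac{44780}{22127} + \frac{11754}{43543} = - \frac{1689774782}{963475961}$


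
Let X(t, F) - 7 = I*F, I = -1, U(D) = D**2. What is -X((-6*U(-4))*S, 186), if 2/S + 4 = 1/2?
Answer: 179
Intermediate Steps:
S = -4/7 (S = 2/(-4 + 1/2) = 2/(-7/2) = 2*(-2/7) = -4/7 ≈ -0.57143)
X(t, F) = 7 - F
-X((-6*U(-4))*S, 186) = -(7 - 1*186) = -(7 - 186) = -1*(-179) = 179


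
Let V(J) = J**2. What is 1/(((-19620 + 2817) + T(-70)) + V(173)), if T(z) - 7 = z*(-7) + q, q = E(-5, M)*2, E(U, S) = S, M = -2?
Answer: 1/13619 ≈ 7.3427e-5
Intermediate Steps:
q = -4 (q = -2*2 = -4)
T(z) = 3 - 7*z (T(z) = 7 + (z*(-7) - 4) = 7 + (-7*z - 4) = 7 + (-4 - 7*z) = 3 - 7*z)
1/(((-19620 + 2817) + T(-70)) + V(173)) = 1/(((-19620 + 2817) + (3 - 7*(-70))) + 173**2) = 1/((-16803 + (3 + 490)) + 29929) = 1/((-16803 + 493) + 29929) = 1/(-16310 + 29929) = 1/13619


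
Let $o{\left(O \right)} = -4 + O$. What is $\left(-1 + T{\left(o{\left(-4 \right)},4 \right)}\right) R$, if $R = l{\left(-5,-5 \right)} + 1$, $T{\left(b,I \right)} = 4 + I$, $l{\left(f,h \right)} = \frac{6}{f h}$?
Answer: $\frac{217}{25} \approx 8.68$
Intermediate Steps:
$l{\left(f,h \right)} = \frac{6}{f h}$ ($l{\left(f,h \right)} = 6 \frac{1}{f h} = \frac{6}{f h}$)
$R = \frac{31}{25}$ ($R = \frac{6}{\left(-5\right) \left(-5\right)} + 1 = 6 \left(- \frac{1}{5}\right) \left(- \frac{1}{5}\right) + 1 = \frac{6}{25} + 1 = \frac{31}{25} \approx 1.24$)
$\left(-1 + T{\left(o{\left(-4 \right)},4 \right)}\right) R = \left(-1 + \left(4 + 4\right)\right) \frac{31}{25} = \left(-1 + 8\right) \frac{31}{25} = 7 \cdot \frac{31}{25} = \frac{217}{25}$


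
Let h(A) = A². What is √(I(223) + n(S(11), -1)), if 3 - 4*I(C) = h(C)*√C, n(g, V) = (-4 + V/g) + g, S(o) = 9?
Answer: √(203 - 447561*√223)/6 ≈ 430.87*I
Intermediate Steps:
n(g, V) = -4 + g + V/g
I(C) = ¾ - C^(5/2)/4 (I(C) = ¾ - C²*√C/4 = ¾ - C^(5/2)/4)
√(I(223) + n(S(11), -1)) = √((¾ - 49729*√223/4) + (-4 + 9 - 1/9)) = √((¾ - 49729*√223/4) + (-4 + 9 - 1*⅑)) = √((¾ - 49729*√223/4) + (-4 + 9 - ⅑)) = √((¾ - 49729*√223/4) + 44/9) = √(203/36 - 49729*√223/4)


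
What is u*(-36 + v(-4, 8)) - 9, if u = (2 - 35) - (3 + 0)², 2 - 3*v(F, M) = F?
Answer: 1419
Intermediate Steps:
v(F, M) = ⅔ - F/3
u = -42 (u = -33 - 1*3² = -33 - 1*9 = -33 - 9 = -42)
u*(-36 + v(-4, 8)) - 9 = -42*(-36 + (⅔ - ⅓*(-4))) - 9 = -42*(-36 + (⅔ + 4/3)) - 9 = -42*(-36 + 2) - 9 = -42*(-34) - 9 = 1428 - 9 = 1419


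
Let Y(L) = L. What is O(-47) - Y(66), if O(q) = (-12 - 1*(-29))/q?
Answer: -3119/47 ≈ -66.362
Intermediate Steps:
O(q) = 17/q (O(q) = (-12 + 29)/q = 17/q)
O(-47) - Y(66) = 17/(-47) - 1*66 = 17*(-1/47) - 66 = -17/47 - 66 = -3119/47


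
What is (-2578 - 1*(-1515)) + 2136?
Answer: 1073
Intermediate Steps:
(-2578 - 1*(-1515)) + 2136 = (-2578 + 1515) + 2136 = -1063 + 2136 = 1073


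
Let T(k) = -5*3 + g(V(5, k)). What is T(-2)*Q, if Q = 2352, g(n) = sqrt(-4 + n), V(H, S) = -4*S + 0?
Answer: -30576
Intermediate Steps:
V(H, S) = -4*S
T(k) = -15 + sqrt(-4 - 4*k) (T(k) = -5*3 + sqrt(-4 - 4*k) = -15 + sqrt(-4 - 4*k))
T(-2)*Q = (-15 + 2*sqrt(-1 - 1*(-2)))*2352 = (-15 + 2*sqrt(-1 + 2))*2352 = (-15 + 2*sqrt(1))*2352 = (-15 + 2*1)*2352 = (-15 + 2)*2352 = -13*2352 = -30576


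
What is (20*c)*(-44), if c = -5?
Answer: 4400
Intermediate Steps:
(20*c)*(-44) = (20*(-5))*(-44) = -100*(-44) = 4400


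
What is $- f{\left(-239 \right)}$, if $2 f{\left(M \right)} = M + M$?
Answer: $239$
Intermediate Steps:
$f{\left(M \right)} = M$ ($f{\left(M \right)} = \frac{M + M}{2} = \frac{2 M}{2} = M$)
$- f{\left(-239 \right)} = \left(-1\right) \left(-239\right) = 239$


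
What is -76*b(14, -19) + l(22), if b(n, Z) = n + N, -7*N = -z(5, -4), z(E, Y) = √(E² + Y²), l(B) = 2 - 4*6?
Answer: -1086 - 76*√41/7 ≈ -1155.5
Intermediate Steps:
l(B) = -22 (l(B) = 2 - 24 = -22)
N = √41/7 (N = -(-1)*√(5² + (-4)²)/7 = -(-1)*√(25 + 16)/7 = -(-1)*√41/7 = √41/7 ≈ 0.91473)
b(n, Z) = n + √41/7
-76*b(14, -19) + l(22) = -76*(14 + √41/7) - 22 = (-1064 - 76*√41/7) - 22 = -1086 - 76*√41/7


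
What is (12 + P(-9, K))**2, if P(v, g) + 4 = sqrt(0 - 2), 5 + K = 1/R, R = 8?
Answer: (8 + I*sqrt(2))**2 ≈ 62.0 + 22.627*I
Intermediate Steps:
K = -39/8 (K = -5 + 1/8 = -39/8 ≈ -4.8750)
P(v, g) = -4 + I*sqrt(2) (P(v, g) = -4 + sqrt(0 - 2) = -4 + sqrt(-2) = -4 + I*sqrt(2))
(12 + P(-9, K))**2 = (12 + (-4 + I*sqrt(2)))**2 = (8 + I*sqrt(2))**2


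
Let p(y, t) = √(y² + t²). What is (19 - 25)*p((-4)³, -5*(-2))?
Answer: -12*√1049 ≈ -388.66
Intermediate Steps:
p(y, t) = √(t² + y²)
(19 - 25)*p((-4)³, -5*(-2)) = (19 - 25)*√((-5*(-2))² + ((-4)³)²) = -6*√(10² + (-64)²) = -6*√(100 + 4096) = -12*√1049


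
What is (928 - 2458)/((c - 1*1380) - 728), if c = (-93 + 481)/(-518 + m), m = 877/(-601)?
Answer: 238829175/329170124 ≈ 0.72555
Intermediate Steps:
m = -877/601 (m = 877*(-1/601) = -877/601 ≈ -1.4592)
c = -233188/312195 (c = (-93 + 481)/(-518 - 877/601) = 388/(-312195/601) = 388*(-601/312195) = -233188/312195 ≈ -0.74693)
(928 - 2458)/((c - 1*1380) - 728) = (928 - 2458)/((-233188/312195 - 1*1380) - 728) = -1530/((-233188/312195 - 1380) - 728) = -1530/(-431062288/312195 - 728) = -1530/(-658340248/312195) = -1530*(-312195/658340248) = 238829175/329170124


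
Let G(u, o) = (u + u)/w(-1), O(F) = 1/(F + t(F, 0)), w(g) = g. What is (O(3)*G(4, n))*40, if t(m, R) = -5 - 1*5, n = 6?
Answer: 320/7 ≈ 45.714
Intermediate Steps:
t(m, R) = -10 (t(m, R) = -5 - 5 = -10)
O(F) = 1/(-10 + F) (O(F) = 1/(F - 10) = 1/(-10 + F))
G(u, o) = -2*u (G(u, o) = (u + u)/(-1) = (2*u)*(-1) = -2*u)
(O(3)*G(4, n))*40 = ((-2*4)/(-10 + 3))*40 = (-8/(-7))*40 = -⅐*(-8)*40 = (8/7)*40 = 320/7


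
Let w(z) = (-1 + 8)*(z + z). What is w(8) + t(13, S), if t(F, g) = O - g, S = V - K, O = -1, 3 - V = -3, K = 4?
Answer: 109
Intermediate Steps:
V = 6 (V = 3 - 1*(-3) = 3 + 3 = 6)
S = 2 (S = 6 - 1*4 = 6 - 4 = 2)
t(F, g) = -1 - g
w(z) = 14*z (w(z) = 7*(2*z) = 14*z)
w(8) + t(13, S) = 14*8 + (-1 - 1*2) = 112 + (-1 - 2) = 112 - 3 = 109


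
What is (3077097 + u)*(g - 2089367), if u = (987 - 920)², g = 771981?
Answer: -4059638254196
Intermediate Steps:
u = 4489 (u = 67² = 4489)
(3077097 + u)*(g - 2089367) = (3077097 + 4489)*(771981 - 2089367) = 3081586*(-1317386) = -4059638254196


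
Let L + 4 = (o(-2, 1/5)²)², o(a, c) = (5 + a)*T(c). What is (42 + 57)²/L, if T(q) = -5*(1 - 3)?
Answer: 891/73636 ≈ 0.012100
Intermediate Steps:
T(q) = 10 (T(q) = -5*(-2) = 10)
o(a, c) = 50 + 10*a (o(a, c) = (5 + a)*10 = 50 + 10*a)
L = 809996 (L = -4 + ((50 + 10*(-2))²)² = -4 + ((50 - 20)²)² = -4 + (30²)² = -4 + 900² = -4 + 810000 = 809996)
(42 + 57)²/L = (42 + 57)²/809996 = 99²*(1/809996) = 9801*(1/809996) = 891/73636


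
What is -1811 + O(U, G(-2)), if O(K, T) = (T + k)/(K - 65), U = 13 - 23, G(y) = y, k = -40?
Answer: -45261/25 ≈ -1810.4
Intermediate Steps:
U = -10
O(K, T) = (-40 + T)/(-65 + K) (O(K, T) = (T - 40)/(K - 65) = (-40 + T)/(-65 + K))
-1811 + O(U, G(-2)) = -1811 + (-40 - 2)/(-65 - 10) = -1811 - 42/(-75) = -1811 - 1/75*(-42) = -1811 + 14/25 = -45261/25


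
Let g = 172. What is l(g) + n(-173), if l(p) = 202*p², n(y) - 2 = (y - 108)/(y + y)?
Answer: 2067685901/346 ≈ 5.9760e+6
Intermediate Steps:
n(y) = 2 + (-108 + y)/(2*y) (n(y) = 2 + (y - 108)/(y + y) = 2 + (-108 + y)/((2*y)) = 2 + (-108 + y)*(1/(2*y)) = 2 + (-108 + y)/(2*y))
l(g) + n(-173) = 202*172² + (5/2 - 54/(-173)) = 202*29584 + (5/2 - 54*(-1/173)) = 5975968 + (5/2 + 54/173) = 5975968 + 973/346 = 2067685901/346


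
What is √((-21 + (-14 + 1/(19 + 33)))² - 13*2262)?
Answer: I*√76205063/52 ≈ 167.88*I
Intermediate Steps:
√((-21 + (-14 + 1/(19 + 33)))² - 13*2262) = √((-21 + (-14 + 1/52))² - 29406) = √((-21 - 727/52)² - 29406) = √((-1819/52)² - 29406) = √(3308761/2704 - 29406) = √(-76205063/2704) = I*√76205063/52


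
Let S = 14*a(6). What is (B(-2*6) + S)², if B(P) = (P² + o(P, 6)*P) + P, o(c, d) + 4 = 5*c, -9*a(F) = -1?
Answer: 65836996/81 ≈ 8.1280e+5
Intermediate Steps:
a(F) = ⅑ (a(F) = -⅑*(-1) = ⅑)
o(c, d) = -4 + 5*c
S = 14/9 (S = 14*(⅑) = 14/9 ≈ 1.5556)
B(P) = P + P² + P*(-4 + 5*P) (B(P) = (P² + (-4 + 5*P)*P) + P = (P² + P*(-4 + 5*P)) + P = P + P² + P*(-4 + 5*P))
(B(-2*6) + S)² = (3*(-2*6)*(-1 + 2*(-2*6)) + 14/9)² = (3*(-12)*(-1 + 2*(-12)) + 14/9)² = (3*(-12)*(-1 - 24) + 14/9)² = (3*(-12)*(-25) + 14/9)² = (900 + 14/9)² = (8114/9)² = 65836996/81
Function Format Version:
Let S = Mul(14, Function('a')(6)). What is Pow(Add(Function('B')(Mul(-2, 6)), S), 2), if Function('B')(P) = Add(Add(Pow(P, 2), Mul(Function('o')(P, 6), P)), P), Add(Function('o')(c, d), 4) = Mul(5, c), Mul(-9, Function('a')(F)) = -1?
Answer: Rational(65836996, 81) ≈ 8.1280e+5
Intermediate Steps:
Function('a')(F) = Rational(1, 9) (Function('a')(F) = Mul(Rational(-1, 9), -1) = Rational(1, 9))
Function('o')(c, d) = Add(-4, Mul(5, c))
S = Rational(14, 9) (S = Mul(14, Rational(1, 9)) = Rational(14, 9) ≈ 1.5556)
Function('B')(P) = Add(P, Pow(P, 2), Mul(P, Add(-4, Mul(5, P)))) (Function('B')(P) = Add(Add(Pow(P, 2), Mul(Add(-4, Mul(5, P)), P)), P) = Add(Add(Pow(P, 2), Mul(P, Add(-4, Mul(5, P)))), P) = Add(P, Pow(P, 2), Mul(P, Add(-4, Mul(5, P)))))
Pow(Add(Function('B')(Mul(-2, 6)), S), 2) = Pow(Add(Mul(3, Mul(-2, 6), Add(-1, Mul(2, Mul(-2, 6)))), Rational(14, 9)), 2) = Pow(Add(Mul(3, -12, Add(-1, Mul(2, -12))), Rational(14, 9)), 2) = Pow(Add(Mul(3, -12, Add(-1, -24)), Rational(14, 9)), 2) = Pow(Add(Mul(3, -12, -25), Rational(14, 9)), 2) = Pow(Add(900, Rational(14, 9)), 2) = Pow(Rational(8114, 9), 2) = Rational(65836996, 81)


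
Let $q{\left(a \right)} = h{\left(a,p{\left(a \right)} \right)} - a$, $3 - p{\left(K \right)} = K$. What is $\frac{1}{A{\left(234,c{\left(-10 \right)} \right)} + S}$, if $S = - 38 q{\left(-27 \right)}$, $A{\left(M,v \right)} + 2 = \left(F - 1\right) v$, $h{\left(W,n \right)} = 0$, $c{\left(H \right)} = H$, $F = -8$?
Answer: $- \frac{1}{938} \approx -0.0010661$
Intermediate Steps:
$p{\left(K \right)} = 3 - K$
$q{\left(a \right)} = - a$ ($q{\left(a \right)} = 0 - a = - a$)
$A{\left(M,v \right)} = -2 - 9 v$ ($A{\left(M,v \right)} = -2 + \left(-8 - 1\right) v = -2 - 9 v$)
$S = -1026$ ($S = - 38 \left(\left(-1\right) \left(-27\right)\right) = \left(-38\right) 27 = -1026$)
$\frac{1}{A{\left(234,c{\left(-10 \right)} \right)} + S} = \frac{1}{\left(-2 - -90\right) - 1026} = \frac{1}{\left(-2 + 90\right) - 1026} = \frac{1}{88 - 1026} = \frac{1}{-938} = - \frac{1}{938}$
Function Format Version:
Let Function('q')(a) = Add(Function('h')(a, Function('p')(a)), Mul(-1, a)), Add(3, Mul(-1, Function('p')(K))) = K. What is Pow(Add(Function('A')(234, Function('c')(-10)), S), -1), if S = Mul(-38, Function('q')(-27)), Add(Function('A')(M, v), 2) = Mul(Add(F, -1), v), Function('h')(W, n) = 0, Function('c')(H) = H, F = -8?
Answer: Rational(-1, 938) ≈ -0.0010661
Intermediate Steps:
Function('p')(K) = Add(3, Mul(-1, K))
Function('q')(a) = Mul(-1, a) (Function('q')(a) = Add(0, Mul(-1, a)) = Mul(-1, a))
Function('A')(M, v) = Add(-2, Mul(-9, v)) (Function('A')(M, v) = Add(-2, Mul(Add(-8, -1), v)) = Add(-2, Mul(-9, v)))
S = -1026 (S = Mul(-38, Mul(-1, -27)) = Mul(-38, 27) = -1026)
Pow(Add(Function('A')(234, Function('c')(-10)), S), -1) = Pow(Add(Add(-2, Mul(-9, -10)), -1026), -1) = Pow(Add(Add(-2, 90), -1026), -1) = Pow(Add(88, -1026), -1) = Pow(-938, -1) = Rational(-1, 938)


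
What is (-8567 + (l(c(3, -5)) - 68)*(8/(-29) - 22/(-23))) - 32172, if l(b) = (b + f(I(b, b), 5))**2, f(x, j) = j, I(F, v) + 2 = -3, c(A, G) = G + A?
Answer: -27199699/667 ≈ -40779.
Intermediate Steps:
c(A, G) = A + G
I(F, v) = -5 (I(F, v) = -2 - 3 = -5)
l(b) = (5 + b)**2 (l(b) = (b + 5)**2 = (5 + b)**2)
(-8567 + (l(c(3, -5)) - 68)*(8/(-29) - 22/(-23))) - 32172 = (-8567 + ((5 + (3 - 5))**2 - 68)*(8/(-29) - 22/(-23))) - 32172 = (-8567 + ((5 - 2)**2 - 68)*(8*(-1/29) - 22*(-1/23))) - 32172 = (-8567 + (3**2 - 68)*(-8/29 + 22/23)) - 32172 = (-8567 + (9 - 68)*(454/667)) - 32172 = (-8567 - 59*454/667) - 32172 = (-8567 - 26786/667) - 32172 = -5740975/667 - 32172 = -27199699/667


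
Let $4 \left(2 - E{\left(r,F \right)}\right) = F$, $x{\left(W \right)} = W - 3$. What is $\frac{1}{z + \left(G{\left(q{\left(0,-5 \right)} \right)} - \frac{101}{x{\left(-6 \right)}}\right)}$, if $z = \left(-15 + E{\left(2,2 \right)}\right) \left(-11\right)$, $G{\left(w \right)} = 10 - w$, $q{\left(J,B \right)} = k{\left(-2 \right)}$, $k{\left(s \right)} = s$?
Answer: $\frac{18}{3091} \approx 0.0058234$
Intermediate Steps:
$x{\left(W \right)} = -3 + W$
$E{\left(r,F \right)} = 2 - \frac{F}{4}$
$q{\left(J,B \right)} = -2$
$z = \frac{297}{2}$ ($z = \left(-15 + \left(2 - \frac{1}{2}\right)\right) \left(-11\right) = \left(-15 + \frac{3}{2}\right) \left(-11\right) = \left(- \frac{27}{2}\right) \left(-11\right) = \frac{297}{2} \approx 148.5$)
$\frac{1}{z + \left(G{\left(q{\left(0,-5 \right)} \right)} - \frac{101}{x{\left(-6 \right)}}\right)} = \frac{1}{\frac{297}{2} + \left(\left(10 - -2\right) - \frac{101}{-3 - 6}\right)} = \frac{1}{\frac{297}{2} + \left(\left(10 + 2\right) - \frac{101}{-9}\right)} = \frac{1}{\frac{297}{2} + \left(12 - 101 \left(- \frac{1}{9}\right)\right)} = \frac{1}{\frac{297}{2} + \left(12 - - \frac{101}{9}\right)} = \frac{1}{\frac{297}{2} + \left(12 + \frac{101}{9}\right)} = \frac{1}{\frac{297}{2} + \frac{209}{9}} = \frac{1}{\frac{3091}{18}} = \frac{18}{3091}$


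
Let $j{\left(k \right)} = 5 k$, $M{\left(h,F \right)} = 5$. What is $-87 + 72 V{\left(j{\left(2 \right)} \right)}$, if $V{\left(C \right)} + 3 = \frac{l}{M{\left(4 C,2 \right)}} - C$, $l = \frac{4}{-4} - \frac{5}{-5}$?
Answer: $-1023$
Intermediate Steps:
$l = 0$ ($l = 4 \left(- \frac{1}{4}\right) - -1 = -1 + 1 = 0$)
$V{\left(C \right)} = -3 - C$ ($V{\left(C \right)} = -3 + \left(\frac{0}{5} - C\right) = -3 + \left(0 \cdot \frac{1}{5} - C\right) = -3 + \left(0 - C\right) = -3 - C$)
$-87 + 72 V{\left(j{\left(2 \right)} \right)} = -87 + 72 \left(-3 - 5 \cdot 2\right) = -87 + 72 \left(-3 - 10\right) = -87 + 72 \left(-13\right) = -87 - 936 = -1023$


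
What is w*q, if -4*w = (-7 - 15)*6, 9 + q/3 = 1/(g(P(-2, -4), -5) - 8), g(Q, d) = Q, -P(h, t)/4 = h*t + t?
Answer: -7161/8 ≈ -895.13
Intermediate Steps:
P(h, t) = -4*t - 4*h*t (P(h, t) = -4*(h*t + t) = -4*(t + h*t) = -4*t - 4*h*t)
q = -217/8 (q = -27 + 3/(-4*(-4)*(1 - 2) - 8) = -27 + 3/(-4*(-4)*(-1) - 8) = -27 + 3/(-16 - 8) = -27 + 3/(-24) = -27 + 3*(-1/24) = -27 - 1/8 = -217/8 ≈ -27.125)
w = 33 (w = -(-7 - 15)*6/4 = -(-11)*6/2 = -1/4*(-132) = 33)
w*q = 33*(-217/8) = -7161/8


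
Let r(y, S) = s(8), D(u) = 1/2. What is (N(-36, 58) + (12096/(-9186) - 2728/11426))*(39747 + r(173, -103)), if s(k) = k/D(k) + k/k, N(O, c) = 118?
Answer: 40499374022968/8746603 ≈ 4.6303e+6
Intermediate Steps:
D(u) = ½
s(k) = 1 + 2*k (s(k) = k/(½) + k/k = k*2 + 1 = 2*k + 1 = 1 + 2*k)
r(y, S) = 17 (r(y, S) = 1 + 2*8 = 1 + 16 = 17)
(N(-36, 58) + (12096/(-9186) - 2728/11426))*(39747 + r(173, -103)) = (118 + (12096/(-9186) - 2728/11426))*(39747 + 17) = (118 + (12096*(-1/9186) - 2728*1/11426))*39764 = (118 + (-2016/1531 - 1364/5713))*39764 = (118 - 13605692/8746603)*39764 = (1018493462/8746603)*39764 = 40499374022968/8746603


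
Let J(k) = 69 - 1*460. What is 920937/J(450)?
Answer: -920937/391 ≈ -2355.3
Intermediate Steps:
J(k) = -391 (J(k) = 69 - 460 = -391)
920937/J(450) = 920937/(-391) = 920937*(-1/391) = -920937/391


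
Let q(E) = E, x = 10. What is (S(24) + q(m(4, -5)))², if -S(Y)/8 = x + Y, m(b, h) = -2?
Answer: 75076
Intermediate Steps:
S(Y) = -80 - 8*Y (S(Y) = -8*(10 + Y) = -80 - 8*Y)
(S(24) + q(m(4, -5)))² = ((-80 - 8*24) - 2)² = ((-80 - 192) - 2)² = (-272 - 2)² = (-274)² = 75076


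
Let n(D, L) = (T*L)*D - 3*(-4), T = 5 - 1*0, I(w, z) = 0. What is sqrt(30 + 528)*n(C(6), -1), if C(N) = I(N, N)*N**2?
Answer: 36*sqrt(62) ≈ 283.46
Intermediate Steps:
C(N) = 0 (C(N) = 0*N**2 = 0)
T = 5 (T = 5 + 0 = 5)
n(D, L) = 12 + 5*D*L (n(D, L) = (5*L)*D - 3*(-4) = 5*D*L + 12 = 12 + 5*D*L)
sqrt(30 + 528)*n(C(6), -1) = sqrt(30 + 528)*(12 + 5*0*(-1)) = sqrt(558)*(12 + 0) = (3*sqrt(62))*12 = 36*sqrt(62)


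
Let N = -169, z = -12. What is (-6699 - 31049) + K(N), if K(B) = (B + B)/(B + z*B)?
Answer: -415230/11 ≈ -37748.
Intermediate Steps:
K(B) = -2/11 (K(B) = (B + B)/(B - 12*B) = (2*B)/((-11*B)) = (2*B)*(-1/(11*B)) = -2/11)
(-6699 - 31049) + K(N) = (-6699 - 31049) - 2/11 = -37748 - 2/11 = -415230/11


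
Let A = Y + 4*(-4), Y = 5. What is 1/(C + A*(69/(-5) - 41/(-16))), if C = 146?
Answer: 80/21569 ≈ 0.0037090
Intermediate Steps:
A = -11 (A = 5 + 4*(-4) = 5 - 16 = -11)
1/(C + A*(69/(-5) - 41/(-16))) = 1/(146 - 11*(69/(-5) - 41/(-16))) = 1/(146 - 11*(69*(-⅕) - 41*(-1/16))) = 1/(146 - 11*(-69/5 + 41/16)) = 1/(146 - 11*(-899/80)) = 1/(146 + 9889/80) = 1/(21569/80) = 80/21569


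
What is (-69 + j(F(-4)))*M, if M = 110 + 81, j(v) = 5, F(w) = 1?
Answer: -12224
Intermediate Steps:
M = 191
(-69 + j(F(-4)))*M = (-69 + 5)*191 = -64*191 = -12224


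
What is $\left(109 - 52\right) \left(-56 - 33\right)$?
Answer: $-5073$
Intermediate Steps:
$\left(109 - 52\right) \left(-56 - 33\right) = 57 \left(-89\right) = -5073$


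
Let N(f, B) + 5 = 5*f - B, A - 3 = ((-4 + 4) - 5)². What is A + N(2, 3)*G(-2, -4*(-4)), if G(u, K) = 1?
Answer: 30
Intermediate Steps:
A = 28 (A = 3 + ((-4 + 4) - 5)² = 3 + (0 - 5)² = 3 + (-5)² = 3 + 25 = 28)
N(f, B) = -5 - B + 5*f (N(f, B) = -5 + (5*f - B) = -5 + (-B + 5*f) = -5 - B + 5*f)
A + N(2, 3)*G(-2, -4*(-4)) = 28 + (-5 - 1*3 + 5*2)*1 = 28 + (-5 - 3 + 10)*1 = 28 + 2*1 = 28 + 2 = 30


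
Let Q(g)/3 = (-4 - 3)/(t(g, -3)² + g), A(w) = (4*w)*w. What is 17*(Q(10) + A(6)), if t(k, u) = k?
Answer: 268923/110 ≈ 2444.8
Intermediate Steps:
A(w) = 4*w²
Q(g) = -21/(g + g²) (Q(g) = 3*((-4 - 3)/(g² + g)) = 3*(-7/(g + g²)) = -21/(g + g²))
17*(Q(10) + A(6)) = 17*(-21/(10*(1 + 10)) + 4*6²) = 17*(-21*⅒/11 + 4*36) = 17*(-21*⅒*1/11 + 144) = 17*(-21/110 + 144) = 17*(15819/110) = 268923/110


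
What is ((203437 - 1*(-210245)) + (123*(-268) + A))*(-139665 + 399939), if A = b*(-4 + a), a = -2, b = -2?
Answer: 99094120020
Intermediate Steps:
A = 12 (A = -2*(-4 - 2) = -2*(-6) = 12)
((203437 - 1*(-210245)) + (123*(-268) + A))*(-139665 + 399939) = ((203437 - 1*(-210245)) + (123*(-268) + 12))*(-139665 + 399939) = ((203437 + 210245) + (-32964 + 12))*260274 = (413682 - 32952)*260274 = 380730*260274 = 99094120020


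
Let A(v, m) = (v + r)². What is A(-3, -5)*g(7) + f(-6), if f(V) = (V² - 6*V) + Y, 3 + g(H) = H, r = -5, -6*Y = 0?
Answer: 328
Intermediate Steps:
Y = 0 (Y = -⅙*0 = 0)
A(v, m) = (-5 + v)² (A(v, m) = (v - 5)² = (-5 + v)²)
g(H) = -3 + H
f(V) = V² - 6*V (f(V) = (V² - 6*V) + 0 = V² - 6*V)
A(-3, -5)*g(7) + f(-6) = (-5 - 3)²*(-3 + 7) - 6*(-6 - 6) = (-8)²*4 - 6*(-12) = 64*4 + 72 = 256 + 72 = 328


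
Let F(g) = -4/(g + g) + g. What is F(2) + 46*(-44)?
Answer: -2023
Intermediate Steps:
F(g) = g - 2/g (F(g) = -4*1/(2*g) + g = -2/g + g = g - 2/g)
F(2) + 46*(-44) = (2 - 2/2) + 46*(-44) = (2 - 2*1/2) - 2024 = (2 - 1) - 2024 = 1 - 2024 = -2023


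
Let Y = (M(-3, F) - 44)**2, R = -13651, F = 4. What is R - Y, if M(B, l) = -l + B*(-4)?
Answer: -14947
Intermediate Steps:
M(B, l) = -l - 4*B
Y = 1296 (Y = ((-1*4 - 4*(-3)) - 44)**2 = ((-4 + 12) - 44)**2 = (8 - 44)**2 = (-36)**2 = 1296)
R - Y = -13651 - 1*1296 = -13651 - 1296 = -14947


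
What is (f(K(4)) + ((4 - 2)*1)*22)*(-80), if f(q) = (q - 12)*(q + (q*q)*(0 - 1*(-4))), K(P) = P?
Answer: 40000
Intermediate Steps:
f(q) = (-12 + q)*(q + 4*q**2) (f(q) = (-12 + q)*(q + q**2*(0 + 4)) = (-12 + q)*(q + q**2*4) = (-12 + q)*(q + 4*q**2))
(f(K(4)) + ((4 - 2)*1)*22)*(-80) = (4*(-12 - 47*4 + 4*4**2) + ((4 - 2)*1)*22)*(-80) = (4*(-12 - 188 + 4*16) + (2*1)*22)*(-80) = (4*(-12 - 188 + 64) + 2*22)*(-80) = (4*(-136) + 44)*(-80) = (-544 + 44)*(-80) = -500*(-80) = 40000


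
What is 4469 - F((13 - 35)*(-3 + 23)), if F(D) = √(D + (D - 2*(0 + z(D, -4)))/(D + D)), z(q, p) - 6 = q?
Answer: 4469 - I*√5329885/110 ≈ 4469.0 - 20.988*I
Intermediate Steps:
z(q, p) = 6 + q
F(D) = √(D + (-12 - D)/(2*D)) (F(D) = √(D + (D - 2*(0 + (6 + D)))/(D + D)) = √(D + (D - 2*(6 + D))/((2*D))) = √(D + (D + (-12 - 2*D))*(1/(2*D))) = √(D + (-12 - D)*(1/(2*D))) = √(D + (-12 - D)/(2*D)))
4469 - F((13 - 35)*(-3 + 23)) = 4469 - √(-2 - 24*1/((-3 + 23)*(13 - 35)) + 4*((13 - 35)*(-3 + 23)))/2 = 4469 - √(-2 - 24/((-22*20)) + 4*(-22*20))/2 = 4469 - √(-2 - 24/(-440) + 4*(-440))/2 = 4469 - √(-2 - 24*(-1/440) - 1760)/2 = 4469 - √(-2 + 3/55 - 1760)/2 = 4469 - √(-96907/55)/2 = 4469 - I*√5329885/55/2 = 4469 - I*√5329885/110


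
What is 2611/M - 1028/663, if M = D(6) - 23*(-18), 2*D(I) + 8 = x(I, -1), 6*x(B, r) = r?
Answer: 15716384/3261297 ≈ 4.8191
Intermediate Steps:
x(B, r) = r/6
D(I) = -49/12 (D(I) = -4 + ((⅙)*(-1))/2 = -4 + (½)*(-⅙) = -4 - 1/12 = -49/12)
M = 4919/12 (M = -49/12 - 23*(-18) = -49/12 + 414 = 4919/12 ≈ 409.92)
2611/M - 1028/663 = 2611/(4919/12) - 1028/663 = 2611*(12/4919) - 1028*1/663 = 31332/4919 - 1028/663 = 15716384/3261297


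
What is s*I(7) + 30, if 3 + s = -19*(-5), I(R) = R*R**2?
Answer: 31586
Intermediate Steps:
I(R) = R**3
s = 92 (s = -3 - 19*(-5) = -3 + 95 = 92)
s*I(7) + 30 = 92*7**3 + 30 = 92*343 + 30 = 31556 + 30 = 31586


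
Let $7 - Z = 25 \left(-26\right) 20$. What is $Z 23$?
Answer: $299161$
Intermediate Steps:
$Z = 13007$ ($Z = 7 - 25 \left(-26\right) 20 = 7 - \left(-650\right) 20 = 7 - -13000 = 7 + 13000 = 13007$)
$Z 23 = 13007 \cdot 23 = 299161$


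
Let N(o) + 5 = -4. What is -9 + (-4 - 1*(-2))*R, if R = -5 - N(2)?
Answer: -17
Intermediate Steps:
N(o) = -9 (N(o) = -5 - 4 = -9)
R = 4 (R = -5 - 1*(-9) = -5 + 9 = 4)
-9 + (-4 - 1*(-2))*R = -9 + (-4 - 1*(-2))*4 = -9 + (-4 + 2)*4 = -9 - 2*4 = -9 - 8 = -17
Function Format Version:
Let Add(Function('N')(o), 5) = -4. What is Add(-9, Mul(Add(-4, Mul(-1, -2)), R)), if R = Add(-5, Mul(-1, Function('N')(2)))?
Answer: -17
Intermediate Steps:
Function('N')(o) = -9 (Function('N')(o) = Add(-5, -4) = -9)
R = 4 (R = Add(-5, Mul(-1, -9)) = Add(-5, 9) = 4)
Add(-9, Mul(Add(-4, Mul(-1, -2)), R)) = Add(-9, Mul(Add(-4, Mul(-1, -2)), 4)) = Add(-9, Mul(Add(-4, 2), 4)) = Add(-9, Mul(-2, 4)) = Add(-9, -8) = -17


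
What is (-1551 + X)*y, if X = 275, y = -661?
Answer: 843436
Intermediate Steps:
(-1551 + X)*y = (-1551 + 275)*(-661) = -1276*(-661) = 843436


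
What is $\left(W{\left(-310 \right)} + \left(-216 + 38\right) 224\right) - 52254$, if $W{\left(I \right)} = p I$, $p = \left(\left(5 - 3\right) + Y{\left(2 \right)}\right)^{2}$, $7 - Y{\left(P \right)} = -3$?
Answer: $-136766$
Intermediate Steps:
$Y{\left(P \right)} = 10$ ($Y{\left(P \right)} = 7 - -3 = 7 + 3 = 10$)
$p = 144$ ($p = \left(\left(5 - 3\right) + 10\right)^{2} = \left(2 + 10\right)^{2} = 12^{2} = 144$)
$W{\left(I \right)} = 144 I$
$\left(W{\left(-310 \right)} + \left(-216 + 38\right) 224\right) - 52254 = \left(144 \left(-310\right) + \left(-216 + 38\right) 224\right) - 52254 = \left(-44640 - 39872\right) - 52254 = -84512 - 52254 = -136766$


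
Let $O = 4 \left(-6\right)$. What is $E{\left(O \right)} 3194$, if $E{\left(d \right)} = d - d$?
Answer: $0$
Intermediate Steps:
$O = -24$
$E{\left(d \right)} = 0$
$E{\left(O \right)} 3194 = 0 \cdot 3194 = 0$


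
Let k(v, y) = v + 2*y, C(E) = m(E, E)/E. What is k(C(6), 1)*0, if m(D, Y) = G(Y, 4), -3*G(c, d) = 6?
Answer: 0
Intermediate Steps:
G(c, d) = -2 (G(c, d) = -⅓*6 = -2)
m(D, Y) = -2
C(E) = -2/E
k(C(6), 1)*0 = (-2/6 + 2*1)*0 = (-2*⅙ + 2)*0 = (-⅓ + 2)*0 = (5/3)*0 = 0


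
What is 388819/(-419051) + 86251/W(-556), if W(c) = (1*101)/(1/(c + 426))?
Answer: -41248761271/5502139630 ≈ -7.4969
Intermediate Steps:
W(c) = 43026 + 101*c (W(c) = 101/(1/(426 + c)) = 101*(426 + c) = 43026 + 101*c)
388819/(-419051) + 86251/W(-556) = 388819/(-419051) + 86251/(43026 + 101*(-556)) = 388819*(-1/419051) + 86251/(43026 - 56156) = -388819/419051 + 86251/(-13130) = -388819/419051 + 86251*(-1/13130) = -388819/419051 - 86251/13130 = -41248761271/5502139630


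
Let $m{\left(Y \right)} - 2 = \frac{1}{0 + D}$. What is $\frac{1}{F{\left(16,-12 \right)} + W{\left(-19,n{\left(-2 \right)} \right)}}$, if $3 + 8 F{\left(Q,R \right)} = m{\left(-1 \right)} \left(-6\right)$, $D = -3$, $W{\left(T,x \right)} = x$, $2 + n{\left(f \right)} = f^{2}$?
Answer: $\frac{8}{3} \approx 2.6667$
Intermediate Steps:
$n{\left(f \right)} = -2 + f^{2}$
$m{\left(Y \right)} = \frac{5}{3}$ ($m{\left(Y \right)} = 2 + \frac{1}{0 - 3} = 2 + \frac{1}{-3} = 2 - \frac{1}{3} = \frac{5}{3}$)
$F{\left(Q,R \right)} = - \frac{13}{8}$ ($F{\left(Q,R \right)} = - \frac{3}{8} + \frac{\frac{5}{3} \left(-6\right)}{8} = - \frac{3}{8} + \frac{1}{8} \left(-10\right) = - \frac{3}{8} - \frac{5}{4} = - \frac{13}{8}$)
$\frac{1}{F{\left(16,-12 \right)} + W{\left(-19,n{\left(-2 \right)} \right)}} = \frac{1}{- \frac{13}{8} - \left(2 - \left(-2\right)^{2}\right)} = \frac{1}{- \frac{13}{8} + \left(-2 + 4\right)} = \frac{1}{- \frac{13}{8} + 2} = \frac{1}{\frac{3}{8}} = \frac{8}{3}$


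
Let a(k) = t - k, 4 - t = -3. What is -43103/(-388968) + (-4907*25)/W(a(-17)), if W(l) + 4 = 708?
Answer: -5960788111/34229184 ≈ -174.14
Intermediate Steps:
t = 7 (t = 4 - 1*(-3) = 4 + 3 = 7)
a(k) = 7 - k
W(l) = 704 (W(l) = -4 + 708 = 704)
-43103/(-388968) + (-4907*25)/W(a(-17)) = -43103/(-388968) - 4907*25/704 = -43103*(-1/388968) - 122675*1/704 = 43103/388968 - 122675/704 = -5960788111/34229184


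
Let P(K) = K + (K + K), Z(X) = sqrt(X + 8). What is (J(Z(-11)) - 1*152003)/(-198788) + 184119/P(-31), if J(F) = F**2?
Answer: -6097751869/3081214 ≈ -1979.0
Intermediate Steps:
Z(X) = sqrt(8 + X)
P(K) = 3*K (P(K) = K + 2*K = 3*K)
(J(Z(-11)) - 1*152003)/(-198788) + 184119/P(-31) = ((sqrt(8 - 11))**2 - 1*152003)/(-198788) + 184119/((3*(-31))) = ((sqrt(-3))**2 - 152003)*(-1/198788) + 184119/(-93) = ((I*sqrt(3))**2 - 152003)*(-1/198788) + 184119*(-1/93) = (-3 - 152003)*(-1/198788) - 61373/31 = -152006*(-1/198788) - 61373/31 = 76003/99394 - 61373/31 = -6097751869/3081214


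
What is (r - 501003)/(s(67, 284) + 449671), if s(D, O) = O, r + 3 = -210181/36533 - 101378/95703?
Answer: -1751699963699911/1573185630253545 ≈ -1.1135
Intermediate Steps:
r = -34307547814/3496317699 (r = -3 + (-210181/36533 - 101378/95703) = -3 - 23818594717/3496317699 = -34307547814/3496317699 ≈ -9.8125)
(r - 501003)/(s(67, 284) + 449671) = (-34307547814/3496317699 - 501003)/(284 + 449671) = -1751699963699911/3496317699/449955 = -1751699963699911/3496317699*1/449955 = -1751699963699911/1573185630253545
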